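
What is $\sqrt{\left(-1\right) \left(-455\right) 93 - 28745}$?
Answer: $\sqrt{13570} \approx 116.49$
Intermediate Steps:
$\sqrt{\left(-1\right) \left(-455\right) 93 - 28745} = \sqrt{455 \cdot 93 - 28745} = \sqrt{42315 - 28745} = \sqrt{13570}$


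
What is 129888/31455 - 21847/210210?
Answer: 9388557/2332330 ≈ 4.0254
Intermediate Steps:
129888/31455 - 21847/210210 = 129888*(1/31455) - 21847*1/210210 = 14432/3495 - 3121/30030 = 9388557/2332330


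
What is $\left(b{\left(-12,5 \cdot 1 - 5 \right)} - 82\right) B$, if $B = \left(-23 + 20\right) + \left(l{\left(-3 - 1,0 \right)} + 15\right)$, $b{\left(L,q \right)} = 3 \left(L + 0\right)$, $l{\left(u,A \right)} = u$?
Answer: $-944$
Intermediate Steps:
$b{\left(L,q \right)} = 3 L$
$B = 8$ ($B = \left(-23 + 20\right) + \left(\left(-3 - 1\right) + 15\right) = -3 + \left(-4 + 15\right) = -3 + 11 = 8$)
$\left(b{\left(-12,5 \cdot 1 - 5 \right)} - 82\right) B = \left(3 \left(-12\right) - 82\right) 8 = \left(-36 - 82\right) 8 = \left(-118\right) 8 = -944$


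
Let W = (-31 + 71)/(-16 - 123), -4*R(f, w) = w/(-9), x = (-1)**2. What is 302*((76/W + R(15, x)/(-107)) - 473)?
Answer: -2143679201/9630 ≈ -2.2260e+5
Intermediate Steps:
x = 1
R(f, w) = w/36 (R(f, w) = -w/(4*(-9)) = -w*(-1)/(4*9) = -(-1)*w/36 = w/36)
W = -40/139 (W = 40/(-139) = 40*(-1/139) = -40/139 ≈ -0.28777)
302*((76/W + R(15, x)/(-107)) - 473) = 302*((76/(-40/139) + ((1/36)*1)/(-107)) - 473) = 302*((76*(-139/40) + (1/36)*(-1/107)) - 473) = 302*((-2641/10 - 1/3852) - 473) = 302*(-5086571/19260 - 473) = 302*(-14196551/19260) = -2143679201/9630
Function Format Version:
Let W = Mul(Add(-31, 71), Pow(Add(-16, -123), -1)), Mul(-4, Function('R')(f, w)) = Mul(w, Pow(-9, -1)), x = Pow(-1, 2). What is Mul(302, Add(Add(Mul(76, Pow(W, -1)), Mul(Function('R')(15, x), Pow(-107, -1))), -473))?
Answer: Rational(-2143679201, 9630) ≈ -2.2260e+5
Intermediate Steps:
x = 1
Function('R')(f, w) = Mul(Rational(1, 36), w) (Function('R')(f, w) = Mul(Rational(-1, 4), Mul(w, Pow(-9, -1))) = Mul(Rational(-1, 4), Mul(w, Rational(-1, 9))) = Mul(Rational(-1, 4), Mul(Rational(-1, 9), w)) = Mul(Rational(1, 36), w))
W = Rational(-40, 139) (W = Mul(40, Pow(-139, -1)) = Mul(40, Rational(-1, 139)) = Rational(-40, 139) ≈ -0.28777)
Mul(302, Add(Add(Mul(76, Pow(W, -1)), Mul(Function('R')(15, x), Pow(-107, -1))), -473)) = Mul(302, Add(Add(Mul(76, Pow(Rational(-40, 139), -1)), Mul(Mul(Rational(1, 36), 1), Pow(-107, -1))), -473)) = Mul(302, Add(Add(Mul(76, Rational(-139, 40)), Mul(Rational(1, 36), Rational(-1, 107))), -473)) = Mul(302, Add(Add(Rational(-2641, 10), Rational(-1, 3852)), -473)) = Mul(302, Add(Rational(-5086571, 19260), -473)) = Mul(302, Rational(-14196551, 19260)) = Rational(-2143679201, 9630)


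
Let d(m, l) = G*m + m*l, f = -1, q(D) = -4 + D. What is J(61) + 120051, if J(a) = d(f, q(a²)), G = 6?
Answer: 116328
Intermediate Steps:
d(m, l) = 6*m + l*m (d(m, l) = 6*m + m*l = 6*m + l*m)
J(a) = -2 - a² (J(a) = -(6 + (-4 + a²)) = -(2 + a²) = -2 - a²)
J(61) + 120051 = (-2 - 1*61²) + 120051 = (-2 - 1*3721) + 120051 = (-2 - 3721) + 120051 = -3723 + 120051 = 116328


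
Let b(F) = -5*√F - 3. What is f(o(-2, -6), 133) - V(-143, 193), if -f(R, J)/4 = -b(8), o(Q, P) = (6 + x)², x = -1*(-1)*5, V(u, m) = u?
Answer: 131 - 40*√2 ≈ 74.431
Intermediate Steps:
x = 5 (x = 1*5 = 5)
b(F) = -3 - 5*√F
o(Q, P) = 121 (o(Q, P) = (6 + 5)² = 11² = 121)
f(R, J) = -12 - 40*√2 (f(R, J) = -(-4)*(-3 - 10*√2) = -4*(3 + 10*√2) = -12 - 40*√2)
f(o(-2, -6), 133) - V(-143, 193) = (-12 - 40*√2) - 1*(-143) = (-12 - 40*√2) + 143 = 131 - 40*√2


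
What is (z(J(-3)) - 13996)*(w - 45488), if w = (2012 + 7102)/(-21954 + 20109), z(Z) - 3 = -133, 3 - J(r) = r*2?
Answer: 395219459908/615 ≈ 6.4263e+8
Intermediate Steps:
J(r) = 3 - 2*r (J(r) = 3 - r*2 = 3 - 2*r)
z(Z) = -130 (z(Z) = 3 - 133 = -130)
w = -3038/615 (w = 9114/(-1845) = 9114*(-1/1845) = -3038/615 ≈ -4.9398)
(z(J(-3)) - 13996)*(w - 45488) = (-130 - 13996)*(-3038/615 - 45488) = -14126*(-27978158/615) = 395219459908/615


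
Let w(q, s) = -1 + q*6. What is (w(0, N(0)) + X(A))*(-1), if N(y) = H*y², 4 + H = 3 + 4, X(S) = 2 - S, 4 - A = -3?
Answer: 6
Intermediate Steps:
A = 7 (A = 4 - 1*(-3) = 4 + 3 = 7)
H = 3 (H = -4 + (3 + 4) = -4 + 7 = 3)
N(y) = 3*y²
w(q, s) = -1 + 6*q
(w(0, N(0)) + X(A))*(-1) = ((-1 + 6*0) + (2 - 1*7))*(-1) = ((-1 + 0) + (2 - 7))*(-1) = (-1 - 5)*(-1) = -6*(-1) = 6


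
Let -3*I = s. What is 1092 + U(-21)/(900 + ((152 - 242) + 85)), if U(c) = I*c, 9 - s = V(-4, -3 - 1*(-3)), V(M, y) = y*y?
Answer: 977403/895 ≈ 1092.1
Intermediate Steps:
V(M, y) = y²
s = 9 (s = 9 - (-3 - 1*(-3))² = 9 - (-3 + 3)² = 9 - 1*0² = 9 - 1*0 = 9 + 0 = 9)
I = -3 (I = -⅓*9 = -3)
U(c) = -3*c
1092 + U(-21)/(900 + ((152 - 242) + 85)) = 1092 + (-3*(-21))/(900 + ((152 - 242) + 85)) = 1092 + 63/(900 + (-90 + 85)) = 1092 + 63/(900 - 5) = 1092 + 63/895 = 977403/895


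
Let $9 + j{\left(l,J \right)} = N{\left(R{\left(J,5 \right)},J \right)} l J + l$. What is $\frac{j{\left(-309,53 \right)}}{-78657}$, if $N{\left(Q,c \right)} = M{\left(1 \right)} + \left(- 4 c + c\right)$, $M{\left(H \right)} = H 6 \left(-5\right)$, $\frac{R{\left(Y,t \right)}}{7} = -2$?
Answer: $- \frac{1031645}{26219} \approx -39.347$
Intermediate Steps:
$R{\left(Y,t \right)} = -14$ ($R{\left(Y,t \right)} = 7 \left(-2\right) = -14$)
$M{\left(H \right)} = - 30 H$ ($M{\left(H \right)} = 6 H \left(-5\right) = - 30 H$)
$N{\left(Q,c \right)} = -30 - 3 c$ ($N{\left(Q,c \right)} = \left(-30\right) 1 + \left(- 4 c + c\right) = -30 - 3 c$)
$j{\left(l,J \right)} = -9 + l + J l \left(-30 - 3 J\right)$ ($j{\left(l,J \right)} = -9 + \left(\left(-30 - 3 J\right) l J + l\right) = -9 + \left(l \left(-30 - 3 J\right) J + l\right) = -9 + \left(J l \left(-30 - 3 J\right) + l\right) = -9 + \left(l + J l \left(-30 - 3 J\right)\right) = -9 + l + J l \left(-30 - 3 J\right)$)
$\frac{j{\left(-309,53 \right)}}{-78657} = \frac{-9 - 309 - 159 \left(-309\right) \left(10 + 53\right)}{-78657} = \left(-9 - 309 - 159 \left(-309\right) 63\right) \left(- \frac{1}{78657}\right) = \left(-9 - 309 + 3095253\right) \left(- \frac{1}{78657}\right) = 3094935 \left(- \frac{1}{78657}\right) = - \frac{1031645}{26219}$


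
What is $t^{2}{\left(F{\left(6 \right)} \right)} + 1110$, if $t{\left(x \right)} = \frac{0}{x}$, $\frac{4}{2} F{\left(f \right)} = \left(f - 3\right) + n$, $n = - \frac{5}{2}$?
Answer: $1110$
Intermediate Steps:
$n = - \frac{5}{2}$ ($n = \left(-5\right) \frac{1}{2} = - \frac{5}{2} \approx -2.5$)
$F{\left(f \right)} = - \frac{11}{4} + \frac{f}{2}$ ($F{\left(f \right)} = \frac{\left(f - 3\right) - \frac{5}{2}}{2} = \frac{\left(-3 + f\right) - \frac{5}{2}}{2} = \frac{- \frac{11}{2} + f}{2} = - \frac{11}{4} + \frac{f}{2}$)
$t{\left(x \right)} = 0$
$t^{2}{\left(F{\left(6 \right)} \right)} + 1110 = 0^{2} + 1110 = 0 + 1110 = 1110$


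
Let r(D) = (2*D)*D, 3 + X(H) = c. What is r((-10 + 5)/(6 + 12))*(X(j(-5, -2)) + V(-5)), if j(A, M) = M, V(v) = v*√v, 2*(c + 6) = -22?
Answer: -250/81 - 125*I*√5/162 ≈ -3.0864 - 1.7254*I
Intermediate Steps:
c = -17 (c = -6 + (½)*(-22) = -6 - 11 = -17)
V(v) = v^(3/2)
X(H) = -20 (X(H) = -3 - 17 = -20)
r(D) = 2*D²
r((-10 + 5)/(6 + 12))*(X(j(-5, -2)) + V(-5)) = (2*((-10 + 5)/(6 + 12))²)*(-20 + (-5)^(3/2)) = (2*(-5/18)²)*(-20 - 5*I*√5) = (2*(25/324))*(-20 - 5*I*√5) = 25*(-20 - 5*I*√5)/162 = -250/81 - 125*I*√5/162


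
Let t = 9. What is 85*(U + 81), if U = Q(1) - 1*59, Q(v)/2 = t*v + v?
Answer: 3570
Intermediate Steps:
Q(v) = 20*v (Q(v) = 2*(9*v + v) = 2*(10*v) = 20*v)
U = -39 (U = 20*1 - 1*59 = 20 - 59 = -39)
85*(U + 81) = 85*(-39 + 81) = 85*42 = 3570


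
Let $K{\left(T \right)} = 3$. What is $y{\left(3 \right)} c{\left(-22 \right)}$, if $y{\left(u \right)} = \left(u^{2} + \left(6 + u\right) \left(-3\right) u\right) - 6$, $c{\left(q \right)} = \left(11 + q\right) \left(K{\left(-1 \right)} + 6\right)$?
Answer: $7722$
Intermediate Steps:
$c{\left(q \right)} = 99 + 9 q$ ($c{\left(q \right)} = \left(11 + q\right) \left(3 + 6\right) = \left(11 + q\right) 9 = 99 + 9 q$)
$y{\left(u \right)} = -6 + u^{2} + u \left(-18 - 3 u\right)$ ($y{\left(u \right)} = \left(u^{2} + \left(-18 - 3 u\right) u\right) - 6 = \left(u^{2} + u \left(-18 - 3 u\right)\right) - 6 = -6 + u^{2} + u \left(-18 - 3 u\right)$)
$y{\left(3 \right)} c{\left(-22 \right)} = \left(-6 - 54 - 2 \cdot 3^{2}\right) \left(99 + 9 \left(-22\right)\right) = \left(-6 - 54 - 18\right) \left(99 - 198\right) = \left(-6 - 54 - 18\right) \left(-99\right) = \left(-78\right) \left(-99\right) = 7722$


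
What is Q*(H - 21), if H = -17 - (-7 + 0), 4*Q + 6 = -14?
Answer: 155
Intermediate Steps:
Q = -5 (Q = -3/2 + (¼)*(-14) = -3/2 - 7/2 = -5)
H = -10 (H = -17 - 1*(-7) = -17 + 7 = -10)
Q*(H - 21) = -5*(-10 - 21) = -5*(-31) = 155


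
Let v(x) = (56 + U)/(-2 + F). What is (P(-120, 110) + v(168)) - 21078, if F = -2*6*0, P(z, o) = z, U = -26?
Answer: -21213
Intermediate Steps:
F = 0 (F = -12*0 = 0)
v(x) = -15 (v(x) = (56 - 26)/(-2 + 0) = 30/(-2) = 30*(-½) = -15)
(P(-120, 110) + v(168)) - 21078 = (-120 - 15) - 21078 = -135 - 21078 = -21213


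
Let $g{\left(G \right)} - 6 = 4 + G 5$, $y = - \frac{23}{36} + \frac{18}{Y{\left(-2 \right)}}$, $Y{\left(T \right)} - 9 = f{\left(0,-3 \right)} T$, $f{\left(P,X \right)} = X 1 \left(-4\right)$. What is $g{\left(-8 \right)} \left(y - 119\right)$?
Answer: $\frac{21751}{6} \approx 3625.2$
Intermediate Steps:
$f{\left(P,X \right)} = - 4 X$ ($f{\left(P,X \right)} = X \left(-4\right) = - 4 X$)
$Y{\left(T \right)} = 9 + 12 T$ ($Y{\left(T \right)} = 9 + \left(-4\right) \left(-3\right) T = 9 + 12 T$)
$y = - \frac{331}{180}$ ($y = - \frac{23}{36} + \frac{18}{9 + 12 \left(-2\right)} = \left(-23\right) \frac{1}{36} + \frac{18}{9 - 24} = - \frac{23}{36} + \frac{18}{-15} = - \frac{23}{36} + 18 \left(- \frac{1}{15}\right) = - \frac{23}{36} - \frac{6}{5} = - \frac{331}{180} \approx -1.8389$)
$g{\left(G \right)} = 10 + 5 G$ ($g{\left(G \right)} = 6 + \left(4 + G 5\right) = 6 + \left(4 + 5 G\right) = 10 + 5 G$)
$g{\left(-8 \right)} \left(y - 119\right) = \left(10 + 5 \left(-8\right)\right) \left(- \frac{331}{180} - 119\right) = \left(10 - 40\right) \left(- \frac{21751}{180}\right) = \left(-30\right) \left(- \frac{21751}{180}\right) = \frac{21751}{6}$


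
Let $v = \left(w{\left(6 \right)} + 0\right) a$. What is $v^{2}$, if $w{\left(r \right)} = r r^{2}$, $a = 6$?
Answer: $1679616$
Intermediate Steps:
$w{\left(r \right)} = r^{3}$
$v = 1296$ ($v = \left(6^{3} + 0\right) 6 = \left(216 + 0\right) 6 = 216 \cdot 6 = 1296$)
$v^{2} = 1296^{2} = 1679616$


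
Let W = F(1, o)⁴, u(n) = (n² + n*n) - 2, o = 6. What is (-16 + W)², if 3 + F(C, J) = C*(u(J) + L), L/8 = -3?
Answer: 11688090876225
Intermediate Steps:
u(n) = -2 + 2*n² (u(n) = (n² + n²) - 2 = 2*n² - 2 = -2 + 2*n²)
L = -24 (L = 8*(-3) = -24)
F(C, J) = -3 + C*(-26 + 2*J²) (F(C, J) = -3 + C*((-2 + 2*J²) - 24) = -3 + C*(-26 + 2*J²))
W = 3418801 (W = (-3 - 26*1 + 2*1*6²)⁴ = (-3 - 26 + 2*1*36)⁴ = (-3 - 26 + 72)⁴ = 43⁴ = 3418801)
(-16 + W)² = (-16 + 3418801)² = 3418785² = 11688090876225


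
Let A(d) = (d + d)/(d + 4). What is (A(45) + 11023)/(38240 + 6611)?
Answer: 540217/2197699 ≈ 0.24581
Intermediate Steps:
A(d) = 2*d/(4 + d) (A(d) = (2*d)/(4 + d) = 2*d/(4 + d))
(A(45) + 11023)/(38240 + 6611) = (2*45/(4 + 45) + 11023)/(38240 + 6611) = (2*45/49 + 11023)/44851 = (2*45*(1/49) + 11023)*(1/44851) = (90/49 + 11023)*(1/44851) = (540217/49)*(1/44851) = 540217/2197699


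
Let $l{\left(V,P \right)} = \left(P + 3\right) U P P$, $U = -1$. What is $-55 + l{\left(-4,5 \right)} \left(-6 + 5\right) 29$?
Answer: $5745$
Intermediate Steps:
$l{\left(V,P \right)} = P^{2} \left(-3 - P\right)$ ($l{\left(V,P \right)} = \left(P + 3\right) \left(-1\right) P P = \left(3 + P\right) \left(-1\right) P P = \left(-3 - P\right) P P = P \left(-3 - P\right) P = P^{2} \left(-3 - P\right)$)
$-55 + l{\left(-4,5 \right)} \left(-6 + 5\right) 29 = -55 + 5^{2} \left(-3 - 5\right) \left(-6 + 5\right) 29 = -55 + 25 \left(-3 - 5\right) \left(-1\right) 29 = -55 + 25 \left(-8\right) \left(-1\right) 29 = -55 + \left(-200\right) \left(-1\right) 29 = -55 + 200 \cdot 29 = -55 + 5800 = 5745$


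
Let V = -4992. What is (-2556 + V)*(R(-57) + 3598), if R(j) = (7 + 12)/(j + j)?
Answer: -27156446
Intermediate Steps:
R(j) = 19/(2*j) (R(j) = 19/((2*j)) = 19*(1/(2*j)) = 19/(2*j))
(-2556 + V)*(R(-57) + 3598) = (-2556 - 4992)*((19/2)/(-57) + 3598) = -7548*((19/2)*(-1/57) + 3598) = -7548*(-⅙ + 3598) = -7548*21587/6 = -27156446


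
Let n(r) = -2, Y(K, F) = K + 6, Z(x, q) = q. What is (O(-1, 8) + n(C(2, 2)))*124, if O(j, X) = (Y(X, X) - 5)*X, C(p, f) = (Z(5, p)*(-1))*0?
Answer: 8680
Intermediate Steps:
Y(K, F) = 6 + K
C(p, f) = 0 (C(p, f) = (p*(-1))*0 = -p*0 = 0)
O(j, X) = X*(1 + X) (O(j, X) = ((6 + X) - 5)*X = (1 + X)*X = X*(1 + X))
(O(-1, 8) + n(C(2, 2)))*124 = (8*(1 + 8) - 2)*124 = (8*9 - 2)*124 = (72 - 2)*124 = 70*124 = 8680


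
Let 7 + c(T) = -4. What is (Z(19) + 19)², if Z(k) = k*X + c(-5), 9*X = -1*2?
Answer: 1156/81 ≈ 14.272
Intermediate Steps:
X = -2/9 (X = (-1*2)/9 = (⅑)*(-2) = -2/9 ≈ -0.22222)
c(T) = -11 (c(T) = -7 - 4 = -11)
Z(k) = -11 - 2*k/9 (Z(k) = k*(-2/9) - 11 = -2*k/9 - 11 = -11 - 2*k/9)
(Z(19) + 19)² = ((-11 - 2/9*19) + 19)² = ((-11 - 38/9) + 19)² = (-137/9 + 19)² = (34/9)² = 1156/81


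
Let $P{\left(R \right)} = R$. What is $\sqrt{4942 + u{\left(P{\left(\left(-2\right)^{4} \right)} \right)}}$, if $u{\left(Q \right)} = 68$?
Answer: $\sqrt{5010} \approx 70.781$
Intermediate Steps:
$\sqrt{4942 + u{\left(P{\left(\left(-2\right)^{4} \right)} \right)}} = \sqrt{4942 + 68} = \sqrt{5010}$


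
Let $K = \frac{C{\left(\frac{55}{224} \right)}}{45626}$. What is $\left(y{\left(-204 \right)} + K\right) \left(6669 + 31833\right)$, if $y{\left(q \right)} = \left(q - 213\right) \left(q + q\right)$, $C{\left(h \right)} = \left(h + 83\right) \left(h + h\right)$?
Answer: $\frac{3749108002163332803}{572332544} \approx 6.5506 \cdot 10^{9}$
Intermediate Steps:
$C{\left(h \right)} = 2 h \left(83 + h\right)$ ($C{\left(h \right)} = \left(83 + h\right) 2 h = 2 h \left(83 + h\right)$)
$K = \frac{1025585}{1144665088}$ ($K = \frac{2 \cdot \frac{55}{224} \left(83 + \frac{55}{224}\right)}{45626} = 2 \cdot 55 \cdot \frac{1}{224} \left(83 + 55 \cdot \frac{1}{224}\right) \frac{1}{45626} = 2 \cdot \frac{55}{224} \left(83 + \frac{55}{224}\right) \frac{1}{45626} = 2 \cdot \frac{55}{224} \cdot \frac{18647}{224} \cdot \frac{1}{45626} = \frac{1025585}{25088} \cdot \frac{1}{45626} = \frac{1025585}{1144665088} \approx 0.00089597$)
$y{\left(q \right)} = 2 q \left(-213 + q\right)$ ($y{\left(q \right)} = \left(-213 + q\right) 2 q = 2 q \left(-213 + q\right)$)
$\left(y{\left(-204 \right)} + K\right) \left(6669 + 31833\right) = \left(2 \left(-204\right) \left(-213 - 204\right) + \frac{1025585}{1144665088}\right) \left(6669 + 31833\right) = \left(2 \left(-204\right) \left(-417\right) + \frac{1025585}{1144665088}\right) 38502 = \left(170136 + \frac{1025585}{1144665088}\right) 38502 = \frac{194748740437553}{1144665088} \cdot 38502 = \frac{3749108002163332803}{572332544}$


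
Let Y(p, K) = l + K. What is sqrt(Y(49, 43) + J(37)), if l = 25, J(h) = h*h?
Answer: sqrt(1437) ≈ 37.908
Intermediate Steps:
J(h) = h**2
Y(p, K) = 25 + K
sqrt(Y(49, 43) + J(37)) = sqrt((25 + 43) + 37**2) = sqrt(68 + 1369) = sqrt(1437)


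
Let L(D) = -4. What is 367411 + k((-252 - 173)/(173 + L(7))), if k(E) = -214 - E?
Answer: 62056718/169 ≈ 3.6720e+5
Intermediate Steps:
367411 + k((-252 - 173)/(173 + L(7))) = 367411 + (-214 - (-252 - 173)/(173 - 4)) = 367411 + (-214 - (-425)/169) = 367411 + (-214 - 1*(-425/169)) = 367411 + (-214 + 425/169) = 367411 - 35741/169 = 62056718/169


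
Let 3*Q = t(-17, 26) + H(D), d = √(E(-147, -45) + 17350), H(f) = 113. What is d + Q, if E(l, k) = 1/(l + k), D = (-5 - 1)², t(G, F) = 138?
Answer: 251/3 + √9993597/24 ≈ 215.39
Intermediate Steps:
D = 36 (D = (-6)² = 36)
E(l, k) = 1/(k + l)
d = √9993597/24 (d = √(1/(-45 - 147) + 17350) = √(1/(-192) + 17350) = √(-1/192 + 17350) = √(3331199/192) = √9993597/24 ≈ 131.72)
Q = 251/3 (Q = (138 + 113)/3 = (⅓)*251 = 251/3 ≈ 83.667)
d + Q = √9993597/24 + 251/3 = 251/3 + √9993597/24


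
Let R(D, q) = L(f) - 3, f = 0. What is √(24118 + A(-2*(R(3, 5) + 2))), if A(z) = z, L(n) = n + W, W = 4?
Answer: 4*√1507 ≈ 155.28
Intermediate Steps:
L(n) = 4 + n (L(n) = n + 4 = 4 + n)
R(D, q) = 1 (R(D, q) = (4 + 0) - 3 = 4 - 3 = 1)
√(24118 + A(-2*(R(3, 5) + 2))) = √(24118 - 2*(1 + 2)) = √(24118 - 2*3) = √(24118 - 6) = √24112 = 4*√1507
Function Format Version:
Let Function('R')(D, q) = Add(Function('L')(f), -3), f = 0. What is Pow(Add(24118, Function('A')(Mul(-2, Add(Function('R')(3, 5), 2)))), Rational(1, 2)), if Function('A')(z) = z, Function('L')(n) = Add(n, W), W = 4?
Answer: Mul(4, Pow(1507, Rational(1, 2))) ≈ 155.28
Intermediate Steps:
Function('L')(n) = Add(4, n) (Function('L')(n) = Add(n, 4) = Add(4, n))
Function('R')(D, q) = 1 (Function('R')(D, q) = Add(Add(4, 0), -3) = Add(4, -3) = 1)
Pow(Add(24118, Function('A')(Mul(-2, Add(Function('R')(3, 5), 2)))), Rational(1, 2)) = Pow(Add(24118, Mul(-2, Add(1, 2))), Rational(1, 2)) = Pow(Add(24118, Mul(-2, 3)), Rational(1, 2)) = Pow(Add(24118, -6), Rational(1, 2)) = Pow(24112, Rational(1, 2)) = Mul(4, Pow(1507, Rational(1, 2)))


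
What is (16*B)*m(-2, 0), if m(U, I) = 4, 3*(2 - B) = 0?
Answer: 128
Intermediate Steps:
B = 2 (B = 2 - ⅓*0 = 2 + 0 = 2)
(16*B)*m(-2, 0) = (16*2)*4 = 32*4 = 128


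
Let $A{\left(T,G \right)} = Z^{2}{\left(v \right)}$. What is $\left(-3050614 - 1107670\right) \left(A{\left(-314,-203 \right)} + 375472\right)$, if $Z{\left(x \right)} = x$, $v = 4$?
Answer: $-1561385742592$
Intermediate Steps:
$A{\left(T,G \right)} = 16$ ($A{\left(T,G \right)} = 4^{2} = 16$)
$\left(-3050614 - 1107670\right) \left(A{\left(-314,-203 \right)} + 375472\right) = \left(-3050614 - 1107670\right) \left(16 + 375472\right) = \left(-4158284\right) 375488 = -1561385742592$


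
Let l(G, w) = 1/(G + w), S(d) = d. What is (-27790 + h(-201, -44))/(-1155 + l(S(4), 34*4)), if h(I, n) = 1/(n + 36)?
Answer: 7781235/323398 ≈ 24.061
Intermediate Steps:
h(I, n) = 1/(36 + n)
(-27790 + h(-201, -44))/(-1155 + l(S(4), 34*4)) = (-27790 + 1/(36 - 44))/(-1155 + 1/(4 + 34*4)) = (-27790 + 1/(-8))/(-1155 + 1/(4 + 136)) = (-27790 - ⅛)/(-1155 + 1/140) = -222321/(8*(-1155 + 1/140)) = -222321/(8*(-161699/140)) = -222321/8*(-140/161699) = 7781235/323398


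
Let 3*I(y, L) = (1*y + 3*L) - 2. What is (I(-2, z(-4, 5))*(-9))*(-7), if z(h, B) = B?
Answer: 231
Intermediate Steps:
I(y, L) = -2/3 + L + y/3 (I(y, L) = ((1*y + 3*L) - 2)/3 = ((y + 3*L) - 2)/3 = (-2 + y + 3*L)/3 = -2/3 + L + y/3)
(I(-2, z(-4, 5))*(-9))*(-7) = ((-2/3 + 5 + (1/3)*(-2))*(-9))*(-7) = ((-2/3 + 5 - 2/3)*(-9))*(-7) = ((11/3)*(-9))*(-7) = -33*(-7) = 231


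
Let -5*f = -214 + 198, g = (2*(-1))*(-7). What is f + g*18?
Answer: 1276/5 ≈ 255.20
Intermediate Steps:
g = 14 (g = -2*(-7) = 14)
f = 16/5 (f = -(-214 + 198)/5 = -⅕*(-16) = 16/5 ≈ 3.2000)
f + g*18 = 16/5 + 14*18 = 16/5 + 252 = 1276/5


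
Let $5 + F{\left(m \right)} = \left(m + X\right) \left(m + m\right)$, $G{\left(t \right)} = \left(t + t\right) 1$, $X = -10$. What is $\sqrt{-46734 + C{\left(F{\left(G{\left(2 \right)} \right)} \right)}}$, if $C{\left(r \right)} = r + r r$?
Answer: $i \sqrt{43978} \approx 209.71 i$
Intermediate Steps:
$G{\left(t \right)} = 2 t$ ($G{\left(t \right)} = 2 t 1 = 2 t$)
$F{\left(m \right)} = -5 + 2 m \left(-10 + m\right)$ ($F{\left(m \right)} = -5 + \left(m - 10\right) \left(m + m\right) = -5 + \left(-10 + m\right) 2 m = -5 + 2 m \left(-10 + m\right)$)
$C{\left(r \right)} = r + r^{2}$
$\sqrt{-46734 + C{\left(F{\left(G{\left(2 \right)} \right)} \right)}} = \sqrt{-46734 + \left(-5 - 20 \cdot 2 \cdot 2 + 2 \left(2 \cdot 2\right)^{2}\right) \left(1 - \left(5 - 32 + 20 \cdot 2 \cdot 2\right)\right)} = \sqrt{-46734 + \left(-5 - 80 + 2 \cdot 4^{2}\right) \left(1 - \left(85 - 32\right)\right)} = \sqrt{-46734 + \left(-5 - 80 + 2 \cdot 16\right) \left(1 - 53\right)} = \sqrt{-46734 + \left(-5 - 80 + 32\right) \left(1 - 53\right)} = \sqrt{-46734 - 53 \left(1 - 53\right)} = \sqrt{-46734 - -2756} = \sqrt{-46734 + 2756} = \sqrt{-43978} = i \sqrt{43978}$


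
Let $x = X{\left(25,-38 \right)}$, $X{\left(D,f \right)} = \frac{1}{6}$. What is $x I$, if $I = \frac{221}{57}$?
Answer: $\frac{221}{342} \approx 0.6462$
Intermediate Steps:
$X{\left(D,f \right)} = \frac{1}{6}$
$x = \frac{1}{6} \approx 0.16667$
$I = \frac{221}{57}$ ($I = 221 \cdot \frac{1}{57} = \frac{221}{57} \approx 3.8772$)
$x I = \frac{1}{6} \cdot \frac{221}{57} = \frac{221}{342}$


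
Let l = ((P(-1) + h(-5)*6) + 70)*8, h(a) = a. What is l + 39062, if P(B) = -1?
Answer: 39374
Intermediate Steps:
l = 312 (l = ((-1 - 5*6) + 70)*8 = ((-1 - 30) + 70)*8 = (-31 + 70)*8 = 39*8 = 312)
l + 39062 = 312 + 39062 = 39374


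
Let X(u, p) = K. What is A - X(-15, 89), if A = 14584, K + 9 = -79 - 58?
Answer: 14730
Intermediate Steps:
K = -146 (K = -9 + (-79 - 58) = -9 - 137 = -146)
X(u, p) = -146
A - X(-15, 89) = 14584 - 1*(-146) = 14584 + 146 = 14730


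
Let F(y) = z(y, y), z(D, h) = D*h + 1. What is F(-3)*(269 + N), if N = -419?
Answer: -1500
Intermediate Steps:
z(D, h) = 1 + D*h
F(y) = 1 + y**2 (F(y) = 1 + y*y = 1 + y**2)
F(-3)*(269 + N) = (1 + (-3)**2)*(269 - 419) = (1 + 9)*(-150) = 10*(-150) = -1500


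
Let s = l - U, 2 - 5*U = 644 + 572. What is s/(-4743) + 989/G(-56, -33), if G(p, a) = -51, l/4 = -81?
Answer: -459479/23715 ≈ -19.375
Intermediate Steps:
l = -324 (l = 4*(-81) = -324)
U = -1214/5 (U = ⅖ - (644 + 572)/5 = ⅖ - ⅕*1216 = ⅖ - 1216/5 = -1214/5 ≈ -242.80)
s = -406/5 (s = -324 - 1*(-1214/5) = -324 + 1214/5 = -406/5 ≈ -81.200)
s/(-4743) + 989/G(-56, -33) = -406/5/(-4743) + 989/(-51) = -406/5*(-1/4743) + 989*(-1/51) = 406/23715 - 989/51 = -459479/23715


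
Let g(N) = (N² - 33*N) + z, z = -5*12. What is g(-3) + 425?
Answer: 473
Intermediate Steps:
z = -60
g(N) = -60 + N² - 33*N (g(N) = (N² - 33*N) - 60 = -60 + N² - 33*N)
g(-3) + 425 = (-60 + (-3)² - 33*(-3)) + 425 = (-60 + 9 + 99) + 425 = 48 + 425 = 473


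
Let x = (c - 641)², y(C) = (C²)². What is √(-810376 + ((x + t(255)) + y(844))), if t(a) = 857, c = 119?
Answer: √507422039861 ≈ 7.1234e+5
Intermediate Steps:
y(C) = C⁴
x = 272484 (x = (119 - 641)² = (-522)² = 272484)
√(-810376 + ((x + t(255)) + y(844))) = √(-810376 + ((272484 + 857) + 844⁴)) = √(-810376 + (273341 + 507422576896)) = √(-810376 + 507422850237) = √507422039861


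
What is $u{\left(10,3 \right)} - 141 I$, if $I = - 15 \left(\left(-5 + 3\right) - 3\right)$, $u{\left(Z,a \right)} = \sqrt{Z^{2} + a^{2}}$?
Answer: $-10575 + \sqrt{109} \approx -10565.0$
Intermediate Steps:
$I = 75$ ($I = - 15 \left(-2 - 3\right) = \left(-15\right) \left(-5\right) = 75$)
$u{\left(10,3 \right)} - 141 I = \sqrt{10^{2} + 3^{2}} - 10575 = \sqrt{100 + 9} - 10575 = \sqrt{109} - 10575 = -10575 + \sqrt{109}$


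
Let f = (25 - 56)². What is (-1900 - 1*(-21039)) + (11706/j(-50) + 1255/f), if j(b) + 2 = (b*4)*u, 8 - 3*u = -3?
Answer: 20271524703/1059983 ≈ 19124.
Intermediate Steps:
u = 11/3 (u = 8/3 - ⅓*(-3) = 8/3 + 1 = 11/3 ≈ 3.6667)
f = 961 (f = (-31)² = 961)
j(b) = -2 + 44*b/3 (j(b) = -2 + (b*4)*(11/3) = -2 + (4*b)*(11/3) = -2 + 44*b/3)
(-1900 - 1*(-21039)) + (11706/j(-50) + 1255/f) = (-1900 - 1*(-21039)) + (11706/(-2 + (44/3)*(-50)) + 1255/961) = (-1900 + 21039) + (11706/(-2 - 2200/3) + 1255*(1/961)) = 19139 + (11706/(-2206/3) + 1255/961) = 19139 + (11706*(-3/2206) + 1255/961) = 19139 + (-17559/1103 + 1255/961) = 19139 - 15489934/1059983 = 20271524703/1059983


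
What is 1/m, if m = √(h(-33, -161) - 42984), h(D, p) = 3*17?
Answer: -I*√42933/42933 ≈ -0.0048262*I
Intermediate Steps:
h(D, p) = 51
m = I*√42933 (m = √(51 - 42984) = √(-42933) = I*√42933 ≈ 207.2*I)
1/m = 1/(I*√42933) = -I*√42933/42933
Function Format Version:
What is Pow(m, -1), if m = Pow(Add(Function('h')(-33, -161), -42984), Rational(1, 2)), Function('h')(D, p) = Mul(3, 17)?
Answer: Mul(Rational(-1, 42933), I, Pow(42933, Rational(1, 2))) ≈ Mul(-0.0048262, I)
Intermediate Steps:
Function('h')(D, p) = 51
m = Mul(I, Pow(42933, Rational(1, 2))) (m = Pow(Add(51, -42984), Rational(1, 2)) = Pow(-42933, Rational(1, 2)) = Mul(I, Pow(42933, Rational(1, 2))) ≈ Mul(207.20, I))
Pow(m, -1) = Pow(Mul(I, Pow(42933, Rational(1, 2))), -1) = Mul(Rational(-1, 42933), I, Pow(42933, Rational(1, 2)))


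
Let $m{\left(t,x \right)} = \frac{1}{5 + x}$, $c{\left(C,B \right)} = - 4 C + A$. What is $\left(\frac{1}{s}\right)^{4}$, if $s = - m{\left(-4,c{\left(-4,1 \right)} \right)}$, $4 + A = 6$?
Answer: $279841$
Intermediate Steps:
$A = 2$ ($A = -4 + 6 = 2$)
$c{\left(C,B \right)} = 2 - 4 C$ ($c{\left(C,B \right)} = - 4 C + 2 = 2 - 4 C$)
$s = - \frac{1}{23}$ ($s = - \frac{1}{5 + \left(2 - -16\right)} = - \frac{1}{5 + \left(2 + 16\right)} = - \frac{1}{5 + 18} = - \frac{1}{23} \approx -0.043478$)
$\left(\frac{1}{s}\right)^{4} = \left(\frac{1}{- \frac{1}{23}}\right)^{4} = \left(-23\right)^{4} = 279841$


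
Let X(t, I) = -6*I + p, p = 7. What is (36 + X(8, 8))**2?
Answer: 25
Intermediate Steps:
X(t, I) = 7 - 6*I (X(t, I) = -6*I + 7 = 7 - 6*I)
(36 + X(8, 8))**2 = (36 + (7 - 6*8))**2 = (36 + (7 - 48))**2 = (36 - 41)**2 = (-5)**2 = 25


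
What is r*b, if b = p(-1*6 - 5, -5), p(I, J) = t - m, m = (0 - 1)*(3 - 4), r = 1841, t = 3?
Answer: 3682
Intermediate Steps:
m = 1 (m = -1*(-1) = 1)
p(I, J) = 2 (p(I, J) = 3 - 1*1 = 3 - 1 = 2)
b = 2
r*b = 1841*2 = 3682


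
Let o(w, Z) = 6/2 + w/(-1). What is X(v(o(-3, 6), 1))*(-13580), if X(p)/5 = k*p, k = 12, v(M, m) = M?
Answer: -4888800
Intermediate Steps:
o(w, Z) = 3 - w (o(w, Z) = 6*(½) + w*(-1) = 3 - w)
X(p) = 60*p (X(p) = 5*(12*p) = 60*p)
X(v(o(-3, 6), 1))*(-13580) = (60*(3 - 1*(-3)))*(-13580) = (60*(3 + 3))*(-13580) = (60*6)*(-13580) = 360*(-13580) = -4888800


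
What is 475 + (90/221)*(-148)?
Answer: 91655/221 ≈ 414.73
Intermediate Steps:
475 + (90/221)*(-148) = 475 - 13320/221 = 91655/221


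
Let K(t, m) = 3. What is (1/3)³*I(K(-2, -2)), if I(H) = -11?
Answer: -11/27 ≈ -0.40741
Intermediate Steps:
(1/3)³*I(K(-2, -2)) = (1/3)³*(-11) = (⅓)³*(-11) = (1/27)*(-11) = -11/27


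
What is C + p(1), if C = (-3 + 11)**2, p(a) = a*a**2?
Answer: 65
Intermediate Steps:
p(a) = a**3
C = 64 (C = 8**2 = 64)
C + p(1) = 64 + 1**3 = 64 + 1 = 65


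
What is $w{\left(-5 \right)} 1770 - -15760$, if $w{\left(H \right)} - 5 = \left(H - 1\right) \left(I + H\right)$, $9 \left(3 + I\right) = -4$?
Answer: $114290$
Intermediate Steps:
$I = - \frac{31}{9}$ ($I = -3 + \frac{1}{9} \left(-4\right) = -3 - \frac{4}{9} = - \frac{31}{9} \approx -3.4444$)
$w{\left(H \right)} = 5 + \left(-1 + H\right) \left(- \frac{31}{9} + H\right)$ ($w{\left(H \right)} = 5 + \left(H - 1\right) \left(- \frac{31}{9} + H\right) = 5 + \left(-1 + H\right) \left(- \frac{31}{9} + H\right)$)
$w{\left(-5 \right)} 1770 - -15760 = \left(\frac{76}{9} + \left(-5\right)^{2} - - \frac{200}{9}\right) 1770 - -15760 = \left(\frac{76}{9} + 25 + \frac{200}{9}\right) 1770 + 15760 = \frac{167}{3} \cdot 1770 + 15760 = 98530 + 15760 = 114290$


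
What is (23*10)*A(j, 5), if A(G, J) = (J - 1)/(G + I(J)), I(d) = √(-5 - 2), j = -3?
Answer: -345/2 - 115*I*√7/2 ≈ -172.5 - 152.13*I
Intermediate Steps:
I(d) = I*√7 (I(d) = √(-7) = I*√7)
A(G, J) = (-1 + J)/(G + I*√7) (A(G, J) = (J - 1)/(G + I*√7) = (-1 + J)/(G + I*√7))
(23*10)*A(j, 5) = (23*10)*((-1 + 5)/(-3 + I*√7)) = 230*(4/(-3 + I*√7)) = 920/(-3 + I*√7)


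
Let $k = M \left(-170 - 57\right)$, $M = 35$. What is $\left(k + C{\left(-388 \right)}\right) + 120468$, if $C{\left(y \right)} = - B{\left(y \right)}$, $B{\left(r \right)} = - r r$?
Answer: $263067$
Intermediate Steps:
$B{\left(r \right)} = - r^{2}$
$C{\left(y \right)} = y^{2}$ ($C{\left(y \right)} = - \left(-1\right) y^{2} = y^{2}$)
$k = -7945$ ($k = 35 \left(-170 - 57\right) = 35 \left(-227\right) = -7945$)
$\left(k + C{\left(-388 \right)}\right) + 120468 = \left(-7945 + \left(-388\right)^{2}\right) + 120468 = \left(-7945 + 150544\right) + 120468 = 142599 + 120468 = 263067$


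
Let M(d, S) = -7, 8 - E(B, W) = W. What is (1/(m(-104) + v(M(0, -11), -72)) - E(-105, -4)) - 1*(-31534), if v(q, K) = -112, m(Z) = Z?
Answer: 6808751/216 ≈ 31522.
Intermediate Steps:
E(B, W) = 8 - W
(1/(m(-104) + v(M(0, -11), -72)) - E(-105, -4)) - 1*(-31534) = (1/(-104 - 112) - (8 - 1*(-4))) - 1*(-31534) = (1/(-216) - (8 + 4)) + 31534 = (-1/216 - 1*12) + 31534 = (-1/216 - 12) + 31534 = -2593/216 + 31534 = 6808751/216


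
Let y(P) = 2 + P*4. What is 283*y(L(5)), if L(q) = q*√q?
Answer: 566 + 5660*√5 ≈ 13222.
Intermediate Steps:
L(q) = q^(3/2)
y(P) = 2 + 4*P
283*y(L(5)) = 283*(2 + 4*5^(3/2)) = 283*(2 + 4*(5*√5)) = 283*(2 + 20*√5) = 566 + 5660*√5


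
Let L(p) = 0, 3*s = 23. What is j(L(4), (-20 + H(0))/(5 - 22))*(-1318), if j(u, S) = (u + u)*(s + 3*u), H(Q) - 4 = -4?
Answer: 0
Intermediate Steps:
H(Q) = 0 (H(Q) = 4 - 4 = 0)
s = 23/3 (s = (⅓)*23 = 23/3 ≈ 7.6667)
j(u, S) = 2*u*(23/3 + 3*u) (j(u, S) = (u + u)*(23/3 + 3*u) = (2*u)*(23/3 + 3*u) = 2*u*(23/3 + 3*u))
j(L(4), (-20 + H(0))/(5 - 22))*(-1318) = ((⅔)*0*(23 + 9*0))*(-1318) = ((⅔)*0*(23 + 0))*(-1318) = ((⅔)*0*23)*(-1318) = 0*(-1318) = 0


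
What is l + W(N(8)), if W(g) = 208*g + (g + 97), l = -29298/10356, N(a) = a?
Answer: 3048411/1726 ≈ 1766.2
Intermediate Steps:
l = -4883/1726 (l = -29298*1/10356 = -4883/1726 ≈ -2.8291)
W(g) = 97 + 209*g (W(g) = 208*g + (97 + g) = 97 + 209*g)
l + W(N(8)) = -4883/1726 + (97 + 209*8) = -4883/1726 + (97 + 1672) = -4883/1726 + 1769 = 3048411/1726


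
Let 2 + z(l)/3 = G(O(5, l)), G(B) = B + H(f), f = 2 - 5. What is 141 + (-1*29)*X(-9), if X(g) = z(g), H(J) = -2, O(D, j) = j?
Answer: 1272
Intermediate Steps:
f = -3
G(B) = -2 + B (G(B) = B - 2 = -2 + B)
z(l) = -12 + 3*l (z(l) = -6 + 3*(-2 + l) = -6 + (-6 + 3*l) = -12 + 3*l)
X(g) = -12 + 3*g
141 + (-1*29)*X(-9) = 141 + (-1*29)*(-12 + 3*(-9)) = 141 - 29*(-12 - 27) = 141 - 29*(-39) = 141 + 1131 = 1272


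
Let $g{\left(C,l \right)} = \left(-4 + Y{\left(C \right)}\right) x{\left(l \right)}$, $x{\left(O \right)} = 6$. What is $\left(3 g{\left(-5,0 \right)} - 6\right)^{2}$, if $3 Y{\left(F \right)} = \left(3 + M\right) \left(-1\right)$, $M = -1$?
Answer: $8100$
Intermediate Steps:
$Y{\left(F \right)} = - \frac{2}{3}$ ($Y{\left(F \right)} = \frac{\left(3 - 1\right) \left(-1\right)}{3} = \frac{2 \left(-1\right)}{3} = \frac{1}{3} \left(-2\right) = - \frac{2}{3}$)
$g{\left(C,l \right)} = -28$ ($g{\left(C,l \right)} = \left(-4 - \frac{2}{3}\right) 6 = \left(- \frac{14}{3}\right) 6 = -28$)
$\left(3 g{\left(-5,0 \right)} - 6\right)^{2} = \left(3 \left(-28\right) - 6\right)^{2} = \left(-84 - 6\right)^{2} = \left(-90\right)^{2} = 8100$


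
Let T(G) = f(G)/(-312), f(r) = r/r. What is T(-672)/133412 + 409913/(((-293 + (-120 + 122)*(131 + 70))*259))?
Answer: 2437491668063/167871785952 ≈ 14.520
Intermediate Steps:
f(r) = 1
T(G) = -1/312 (T(G) = 1/(-312) = 1*(-1/312) = -1/312)
T(-672)/133412 + 409913/(((-293 + (-120 + 122)*(131 + 70))*259)) = -1/312/133412 + 409913/(((-293 + (-120 + 122)*(131 + 70))*259)) = -1/312*1/133412 + 409913/(((-293 + 2*201)*259)) = -1/41624544 + 409913/(((-293 + 402)*259)) = -1/41624544 + 409913/((109*259)) = -1/41624544 + 409913/28231 = -1/41624544 + 409913*(1/28231) = -1/41624544 + 58559/4033 = 2437491668063/167871785952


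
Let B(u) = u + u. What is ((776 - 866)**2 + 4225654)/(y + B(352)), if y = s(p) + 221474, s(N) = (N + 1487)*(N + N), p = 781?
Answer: 2116877/1882397 ≈ 1.1246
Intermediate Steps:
s(N) = 2*N*(1487 + N) (s(N) = (1487 + N)*(2*N) = 2*N*(1487 + N))
B(u) = 2*u
y = 3764090 (y = 2*781*(1487 + 781) + 221474 = 2*781*2268 + 221474 = 3542616 + 221474 = 3764090)
((776 - 866)**2 + 4225654)/(y + B(352)) = ((776 - 866)**2 + 4225654)/(3764090 + 2*352) = ((-90)**2 + 4225654)/(3764090 + 704) = (8100 + 4225654)/3764794 = 4233754*(1/3764794) = 2116877/1882397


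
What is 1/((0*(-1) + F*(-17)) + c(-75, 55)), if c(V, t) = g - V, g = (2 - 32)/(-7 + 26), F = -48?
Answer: 19/16899 ≈ 0.0011243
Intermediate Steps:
g = -30/19 ≈ -1.5789
c(V, t) = -30/19 - V
1/((0*(-1) + F*(-17)) + c(-75, 55)) = 1/((0*(-1) - 48*(-17)) + (-30/19 - 1*(-75))) = 1/((0 + 816) + (-30/19 + 75)) = 1/(816 + 1395/19) = 1/(16899/19) = 19/16899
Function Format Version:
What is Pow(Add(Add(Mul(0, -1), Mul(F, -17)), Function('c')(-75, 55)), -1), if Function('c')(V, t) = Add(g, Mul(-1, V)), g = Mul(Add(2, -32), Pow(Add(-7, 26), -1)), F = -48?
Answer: Rational(19, 16899) ≈ 0.0011243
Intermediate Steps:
g = Rational(-30, 19) (g = Mul(-30, Pow(19, -1)) = Mul(-30, Rational(1, 19)) = Rational(-30, 19) ≈ -1.5789)
Function('c')(V, t) = Add(Rational(-30, 19), Mul(-1, V))
Pow(Add(Add(Mul(0, -1), Mul(F, -17)), Function('c')(-75, 55)), -1) = Pow(Add(Add(Mul(0, -1), Mul(-48, -17)), Add(Rational(-30, 19), Mul(-1, -75))), -1) = Pow(Add(Add(0, 816), Add(Rational(-30, 19), 75)), -1) = Pow(Add(816, Rational(1395, 19)), -1) = Pow(Rational(16899, 19), -1) = Rational(19, 16899)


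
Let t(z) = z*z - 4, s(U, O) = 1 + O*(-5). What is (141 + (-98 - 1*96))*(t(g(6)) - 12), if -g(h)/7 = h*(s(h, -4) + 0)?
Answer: -41229124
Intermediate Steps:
s(U, O) = 1 - 5*O
g(h) = -147*h (g(h) = -7*h*((1 - 5*(-4)) + 0) = -7*h*((1 + 20) + 0) = -7*h*(21 + 0) = -7*h*21 = -147*h)
t(z) = -4 + z² (t(z) = z² - 4 = -4 + z²)
(141 + (-98 - 1*96))*(t(g(6)) - 12) = (141 + (-98 - 1*96))*((-4 + (-147*6)²) - 12) = (141 + (-98 - 96))*((-4 + (-882)²) - 12) = (141 - 194)*((-4 + 777924) - 12) = -53*(777920 - 12) = -53*777908 = -41229124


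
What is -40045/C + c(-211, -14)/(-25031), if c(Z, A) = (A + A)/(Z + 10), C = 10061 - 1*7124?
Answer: -22386191959/1641858383 ≈ -13.635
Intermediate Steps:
C = 2937 (C = 10061 - 7124 = 2937)
c(Z, A) = 2*A/(10 + Z) (c(Z, A) = (2*A)/(10 + Z) = 2*A/(10 + Z))
-40045/C + c(-211, -14)/(-25031) = -40045/2937 + (2*(-14)/(10 - 211))/(-25031) = -40045*1/2937 + (2*(-14)/(-201))*(-1/25031) = -40045/2937 + (2*(-14)*(-1/201))*(-1/25031) = -40045/2937 + (28/201)*(-1/25031) = -40045/2937 - 28/5031231 = -22386191959/1641858383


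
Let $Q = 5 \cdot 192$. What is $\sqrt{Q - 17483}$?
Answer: $i \sqrt{16523} \approx 128.54 i$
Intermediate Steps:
$Q = 960$
$\sqrt{Q - 17483} = \sqrt{960 - 17483} = \sqrt{-16523} = i \sqrt{16523}$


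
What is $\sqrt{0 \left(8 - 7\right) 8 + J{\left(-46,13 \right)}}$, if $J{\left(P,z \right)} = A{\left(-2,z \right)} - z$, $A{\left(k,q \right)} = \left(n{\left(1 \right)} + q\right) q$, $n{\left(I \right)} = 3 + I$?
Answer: $4 \sqrt{13} \approx 14.422$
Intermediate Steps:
$A{\left(k,q \right)} = q \left(4 + q\right)$ ($A{\left(k,q \right)} = \left(\left(3 + 1\right) + q\right) q = \left(4 + q\right) q = q \left(4 + q\right)$)
$J{\left(P,z \right)} = - z + z \left(4 + z\right)$ ($J{\left(P,z \right)} = z \left(4 + z\right) - z = - z + z \left(4 + z\right)$)
$\sqrt{0 \left(8 - 7\right) 8 + J{\left(-46,13 \right)}} = \sqrt{0 \left(8 - 7\right) 8 + 13 \left(3 + 13\right)} = \sqrt{0 \left(8 - 7\right) 8 + 13 \cdot 16} = \sqrt{0 \cdot 1 \cdot 8 + 208} = \sqrt{0 \cdot 8 + 208} = \sqrt{0 + 208} = \sqrt{208} = 4 \sqrt{13}$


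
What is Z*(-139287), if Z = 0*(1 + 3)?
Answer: 0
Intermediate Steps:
Z = 0 (Z = 0*4 = 0)
Z*(-139287) = 0*(-139287) = 0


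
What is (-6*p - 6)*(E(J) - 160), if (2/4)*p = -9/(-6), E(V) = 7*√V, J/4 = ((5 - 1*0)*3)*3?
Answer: 3840 - 1008*√5 ≈ 1586.0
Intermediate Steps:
J = 180 (J = 4*(((5 - 1*0)*3)*3) = 4*(((5 + 0)*3)*3) = 4*((5*3)*3) = 4*(15*3) = 4*45 = 180)
p = 3 (p = 2*(-9/(-6)) = 2*(-9*(-⅙)) = 2*(3/2) = 3)
(-6*p - 6)*(E(J) - 160) = (-6*3 - 6)*(7*√180 - 160) = (-18 - 6)*(7*(6*√5) - 160) = -24*(42*√5 - 160) = -24*(-160 + 42*√5) = 3840 - 1008*√5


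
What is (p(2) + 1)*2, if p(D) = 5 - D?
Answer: 8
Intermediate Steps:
(p(2) + 1)*2 = ((5 - 1*2) + 1)*2 = ((5 - 2) + 1)*2 = (3 + 1)*2 = 4*2 = 8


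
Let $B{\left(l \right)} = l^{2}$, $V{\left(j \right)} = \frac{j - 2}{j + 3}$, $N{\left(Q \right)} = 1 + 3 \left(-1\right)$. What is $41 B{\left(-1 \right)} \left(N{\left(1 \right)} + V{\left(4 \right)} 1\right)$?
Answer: $- \frac{492}{7} \approx -70.286$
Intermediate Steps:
$N{\left(Q \right)} = -2$ ($N{\left(Q \right)} = 1 - 3 = -2$)
$V{\left(j \right)} = \frac{-2 + j}{3 + j}$
$41 B{\left(-1 \right)} \left(N{\left(1 \right)} + V{\left(4 \right)} 1\right) = 41 \left(-1\right)^{2} \left(-2 + \frac{-2 + 4}{3 + 4} \cdot 1\right) = 41 \cdot 1 \left(-2 + \frac{1}{7} \cdot 2 \cdot 1\right) = 41 \left(-2 + \frac{1}{7} \cdot 2 \cdot 1\right) = 41 \left(-2 + \frac{2}{7} \cdot 1\right) = 41 \left(-2 + \frac{2}{7}\right) = 41 \left(- \frac{12}{7}\right) = - \frac{492}{7}$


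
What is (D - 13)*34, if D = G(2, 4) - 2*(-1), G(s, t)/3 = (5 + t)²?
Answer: 7888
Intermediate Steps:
G(s, t) = 3*(5 + t)²
D = 245 (D = 3*(5 + 4)² - 2*(-1) = 3*9² + 2 = 3*81 + 2 = 243 + 2 = 245)
(D - 13)*34 = (245 - 13)*34 = 232*34 = 7888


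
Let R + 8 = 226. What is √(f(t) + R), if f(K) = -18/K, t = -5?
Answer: 2*√1385/5 ≈ 14.886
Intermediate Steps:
R = 218 (R = -8 + 226 = 218)
√(f(t) + R) = √(-18/(-5) + 218) = √(-18*(-⅕) + 218) = √(18/5 + 218) = √(1108/5) = 2*√1385/5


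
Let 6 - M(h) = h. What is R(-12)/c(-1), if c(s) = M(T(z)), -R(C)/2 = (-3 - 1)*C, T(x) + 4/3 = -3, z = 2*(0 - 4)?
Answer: -288/31 ≈ -9.2903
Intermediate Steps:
z = -8 (z = 2*(-4) = -8)
T(x) = -13/3 (T(x) = -4/3 - 3 = -13/3)
R(C) = 8*C (R(C) = -2*(-3 - 1)*C = -(-8)*C = 8*C)
M(h) = 6 - h
c(s) = 31/3 (c(s) = 6 - 1*(-13/3) = 6 + 13/3 = 31/3)
R(-12)/c(-1) = (8*(-12))/(31/3) = -96*3/31 = -288/31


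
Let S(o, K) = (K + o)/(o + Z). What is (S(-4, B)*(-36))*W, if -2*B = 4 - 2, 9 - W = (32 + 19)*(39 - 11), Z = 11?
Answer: -255420/7 ≈ -36489.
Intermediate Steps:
W = -1419 (W = 9 - (32 + 19)*(39 - 11) = 9 - 51*28 = 9 - 1*1428 = 9 - 1428 = -1419)
B = -1 (B = -(4 - 2)/2 = -½*2 = -1)
S(o, K) = (K + o)/(11 + o) (S(o, K) = (K + o)/(o + 11) = (K + o)/(11 + o))
(S(-4, B)*(-36))*W = (((-1 - 4)/(11 - 4))*(-36))*(-1419) = ((-5/7)*(-36))*(-1419) = (((⅐)*(-5))*(-36))*(-1419) = -5/7*(-36)*(-1419) = (180/7)*(-1419) = -255420/7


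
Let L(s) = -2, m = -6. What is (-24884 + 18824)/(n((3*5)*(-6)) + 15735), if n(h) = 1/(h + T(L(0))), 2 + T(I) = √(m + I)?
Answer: -807839377680/2097581490961 - 12120*I*√2/2097581490961 ≈ -0.38513 - 8.1714e-9*I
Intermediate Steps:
T(I) = -2 + √(-6 + I)
n(h) = 1/(-2 + h + 2*I*√2) (n(h) = 1/(h + (-2 + √(-6 - 2))) = 1/(h + (-2 + √(-8))) = 1/(h + (-2 + 2*I*√2)) = 1/(-2 + h + 2*I*√2))
(-24884 + 18824)/(n((3*5)*(-6)) + 15735) = (-24884 + 18824)/(1/(-2 + (3*5)*(-6) + 2*I*√2) + 15735) = -6060/(1/(-2 + 15*(-6) + 2*I*√2) + 15735) = -6060/(1/(-2 - 90 + 2*I*√2) + 15735) = -6060/(1/(-92 + 2*I*√2) + 15735) = -6060/(15735 + 1/(-92 + 2*I*√2))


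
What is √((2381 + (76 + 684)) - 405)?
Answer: 12*√19 ≈ 52.307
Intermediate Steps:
√((2381 + (76 + 684)) - 405) = √((2381 + 760) - 405) = √(3141 - 405) = √2736 = 12*√19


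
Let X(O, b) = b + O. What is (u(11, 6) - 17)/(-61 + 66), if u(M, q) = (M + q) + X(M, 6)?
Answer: 17/5 ≈ 3.4000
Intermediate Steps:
X(O, b) = O + b
u(M, q) = 6 + q + 2*M (u(M, q) = (M + q) + (M + 6) = (M + q) + (6 + M) = 6 + q + 2*M)
(u(11, 6) - 17)/(-61 + 66) = ((6 + 6 + 2*11) - 17)/(-61 + 66) = ((6 + 6 + 22) - 17)/5 = (34 - 17)*(⅕) = 17*(⅕) = 17/5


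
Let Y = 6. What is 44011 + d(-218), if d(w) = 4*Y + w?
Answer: 43817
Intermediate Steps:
d(w) = 24 + w (d(w) = 4*6 + w = 24 + w)
44011 + d(-218) = 44011 + (24 - 218) = 44011 - 194 = 43817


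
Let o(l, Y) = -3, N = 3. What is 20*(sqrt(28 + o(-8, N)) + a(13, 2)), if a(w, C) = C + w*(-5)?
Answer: -1160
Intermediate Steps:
a(w, C) = C - 5*w
20*(sqrt(28 + o(-8, N)) + a(13, 2)) = 20*(sqrt(28 - 3) + (2 - 5*13)) = 20*(sqrt(25) + (2 - 65)) = 20*(5 - 63) = 20*(-58) = -1160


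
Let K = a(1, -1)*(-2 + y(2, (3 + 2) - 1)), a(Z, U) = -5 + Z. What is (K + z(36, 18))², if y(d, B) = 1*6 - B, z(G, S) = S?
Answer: 324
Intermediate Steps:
y(d, B) = 6 - B
K = 0 (K = (-5 + 1)*(-2 + (6 - ((3 + 2) - 1))) = -4*(-2 + (6 - (5 - 1))) = -4*(-2 + (6 - 1*4)) = -4*(-2 + (6 - 4)) = -4*(-2 + 2) = -4*0 = 0)
(K + z(36, 18))² = (0 + 18)² = 18² = 324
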